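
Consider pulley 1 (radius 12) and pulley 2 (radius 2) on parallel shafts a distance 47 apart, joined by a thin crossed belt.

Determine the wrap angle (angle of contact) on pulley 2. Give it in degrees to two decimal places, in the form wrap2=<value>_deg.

crossed belt: β = asin((r1+r2)/C) = asin(14/47) = 17.3299°
wrap1 = wrap2 = π + 2β = 214.6597°

wrap2=214.66_deg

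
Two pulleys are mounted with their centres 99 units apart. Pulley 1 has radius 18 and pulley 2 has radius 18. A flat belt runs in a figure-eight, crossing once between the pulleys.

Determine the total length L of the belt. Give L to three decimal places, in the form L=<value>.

L=324.339

crossed belt: β = asin((r1+r2)/C) = asin(36/99) = 21.3237°
wrap1 = wrap2 = π + 2β = 222.6474°
tangent length = C·cosβ = 92.2226
L = (r1+r2)·wrap + 2·C·cosβ = 36·3.8859 + 2·92.2226 = 324.3386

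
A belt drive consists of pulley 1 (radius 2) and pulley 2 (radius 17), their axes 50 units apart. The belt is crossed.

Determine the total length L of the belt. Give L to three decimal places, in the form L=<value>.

crossed belt: β = asin((r1+r2)/C) = asin(19/50) = 22.3337°
wrap1 = wrap2 = π + 2β = 224.6674°
tangent length = C·cosβ = 46.2493
L = (r1+r2)·wrap + 2·C·cosβ = 19·3.9212 + 2·46.2493 = 167.0012

L=167.001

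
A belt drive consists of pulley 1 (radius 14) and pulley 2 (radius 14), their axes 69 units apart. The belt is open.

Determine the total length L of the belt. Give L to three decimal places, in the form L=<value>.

open belt: β = asin((r2−r1)/C) = asin(0/69) = 0.0000°
wrap1 = π − 2β = 180.0000°
wrap2 = π + 2β = 180.0000°
tangent length = C·cosβ = 69.0000
L = r1·wrap1 + r2·wrap2 + 2·C·cosβ = 14·3.1416 + 14·3.1416 + 2·69.0000 = 225.9646

L=225.965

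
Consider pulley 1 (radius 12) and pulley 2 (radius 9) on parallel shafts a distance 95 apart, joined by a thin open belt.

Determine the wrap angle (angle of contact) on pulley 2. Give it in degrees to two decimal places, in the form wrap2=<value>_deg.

wrap2=176.38_deg

open belt: β = asin((r2−r1)/C) = asin(-3/95) = -1.8096°
wrap1 = π − 2β = 183.6193°
wrap2 = π + 2β = 176.3807°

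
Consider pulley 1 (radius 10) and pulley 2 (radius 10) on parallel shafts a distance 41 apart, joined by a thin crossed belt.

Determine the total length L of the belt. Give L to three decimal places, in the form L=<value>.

crossed belt: β = asin((r1+r2)/C) = asin(20/41) = 29.1964°
wrap1 = wrap2 = π + 2β = 238.3928°
tangent length = C·cosβ = 35.7911
L = (r1+r2)·wrap + 2·C·cosβ = 20·4.1607 + 2·35.7911 = 154.7969

L=154.797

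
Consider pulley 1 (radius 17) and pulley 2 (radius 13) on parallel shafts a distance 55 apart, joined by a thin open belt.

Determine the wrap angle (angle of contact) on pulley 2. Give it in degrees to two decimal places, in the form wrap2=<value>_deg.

wrap2=171.66_deg

open belt: β = asin((r2−r1)/C) = asin(-4/55) = -4.1706°
wrap1 = π − 2β = 188.3413°
wrap2 = π + 2β = 171.6587°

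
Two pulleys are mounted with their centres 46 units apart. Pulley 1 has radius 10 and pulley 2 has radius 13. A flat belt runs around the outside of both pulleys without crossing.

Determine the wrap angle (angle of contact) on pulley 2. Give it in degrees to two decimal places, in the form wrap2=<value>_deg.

open belt: β = asin((r2−r1)/C) = asin(3/46) = 3.7393°
wrap1 = π − 2β = 172.5213°
wrap2 = π + 2β = 187.4787°

wrap2=187.48_deg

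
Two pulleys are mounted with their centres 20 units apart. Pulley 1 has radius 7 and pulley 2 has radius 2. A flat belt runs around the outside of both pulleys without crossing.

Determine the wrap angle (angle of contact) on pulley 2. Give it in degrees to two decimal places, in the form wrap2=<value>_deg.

open belt: β = asin((r2−r1)/C) = asin(-5/20) = -14.4775°
wrap1 = π − 2β = 208.9550°
wrap2 = π + 2β = 151.0450°

wrap2=151.04_deg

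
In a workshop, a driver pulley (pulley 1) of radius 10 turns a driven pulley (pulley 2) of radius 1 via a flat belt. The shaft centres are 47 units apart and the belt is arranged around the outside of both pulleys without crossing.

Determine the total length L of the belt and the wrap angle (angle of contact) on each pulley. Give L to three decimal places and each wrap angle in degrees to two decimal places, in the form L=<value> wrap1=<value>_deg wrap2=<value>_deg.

open belt: β = asin((r2−r1)/C) = asin(-9/47) = -11.0397°
wrap1 = π − 2β = 202.0794°
wrap2 = π + 2β = 157.9206°
tangent length = C·cosβ = 46.1303
L = r1·wrap1 + r2·wrap2 + 2·C·cosβ = 10·3.5270 + 1·2.7562 + 2·46.1303 = 130.2862

L=130.286 wrap1=202.08_deg wrap2=157.92_deg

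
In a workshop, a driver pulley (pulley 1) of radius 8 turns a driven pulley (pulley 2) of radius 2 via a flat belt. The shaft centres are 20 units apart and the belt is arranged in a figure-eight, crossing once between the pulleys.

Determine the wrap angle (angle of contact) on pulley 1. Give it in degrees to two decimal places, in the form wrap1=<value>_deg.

wrap1=240.00_deg

crossed belt: β = asin((r1+r2)/C) = asin(10/20) = 30.0000°
wrap1 = wrap2 = π + 2β = 240.0000°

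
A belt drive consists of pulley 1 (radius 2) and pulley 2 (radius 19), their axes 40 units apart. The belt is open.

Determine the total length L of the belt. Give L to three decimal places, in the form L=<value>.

open belt: β = asin((r2−r1)/C) = asin(17/40) = 25.1507°
wrap1 = π − 2β = 129.6987°
wrap2 = π + 2β = 230.3013°
tangent length = C·cosβ = 36.2077
L = r1·wrap1 + r2·wrap2 + 2·C·cosβ = 2·2.2637 + 19·4.0195 + 2·36.2077 = 153.3136

L=153.314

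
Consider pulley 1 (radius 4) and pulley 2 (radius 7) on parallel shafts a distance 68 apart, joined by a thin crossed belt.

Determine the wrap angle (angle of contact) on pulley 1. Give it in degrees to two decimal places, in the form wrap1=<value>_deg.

crossed belt: β = asin((r1+r2)/C) = asin(11/68) = 9.3093°
wrap1 = wrap2 = π + 2β = 198.6187°

wrap1=198.62_deg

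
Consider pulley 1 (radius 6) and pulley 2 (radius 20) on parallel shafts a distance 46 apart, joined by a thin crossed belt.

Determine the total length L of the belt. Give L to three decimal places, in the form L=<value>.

L=188.812

crossed belt: β = asin((r1+r2)/C) = asin(26/46) = 34.4174°
wrap1 = wrap2 = π + 2β = 248.8348°
tangent length = C·cosβ = 37.9473
L = (r1+r2)·wrap + 2·C·cosβ = 26·4.3430 + 2·37.9473 = 188.8123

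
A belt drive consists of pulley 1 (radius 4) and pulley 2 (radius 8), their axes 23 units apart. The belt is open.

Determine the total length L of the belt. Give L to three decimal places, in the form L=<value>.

open belt: β = asin((r2−r1)/C) = asin(4/23) = 10.0154°
wrap1 = π − 2β = 159.9692°
wrap2 = π + 2β = 200.0308°
tangent length = C·cosβ = 22.6495
L = r1·wrap1 + r2·wrap2 + 2·C·cosβ = 4·2.7920 + 8·3.4912 + 2·22.6495 = 84.3965

L=84.397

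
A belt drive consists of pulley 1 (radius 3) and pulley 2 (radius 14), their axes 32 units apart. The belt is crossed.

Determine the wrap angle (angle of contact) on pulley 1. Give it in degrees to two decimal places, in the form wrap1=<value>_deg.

crossed belt: β = asin((r1+r2)/C) = asin(17/32) = 32.0900°
wrap1 = wrap2 = π + 2β = 244.1799°

wrap1=244.18_deg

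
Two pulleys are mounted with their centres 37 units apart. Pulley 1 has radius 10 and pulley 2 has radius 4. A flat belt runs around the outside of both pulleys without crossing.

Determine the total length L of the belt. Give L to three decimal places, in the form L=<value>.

open belt: β = asin((r2−r1)/C) = asin(-6/37) = -9.3324°
wrap1 = π − 2β = 198.6648°
wrap2 = π + 2β = 161.3352°
tangent length = C·cosβ = 36.5103
L = r1·wrap1 + r2·wrap2 + 2·C·cosβ = 10·3.4674 + 4·2.8158 + 2·36.5103 = 118.9574

L=118.957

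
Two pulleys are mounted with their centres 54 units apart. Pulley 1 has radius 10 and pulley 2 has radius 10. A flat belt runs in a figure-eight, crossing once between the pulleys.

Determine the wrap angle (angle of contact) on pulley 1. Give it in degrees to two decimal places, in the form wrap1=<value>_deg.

wrap1=223.48_deg

crossed belt: β = asin((r1+r2)/C) = asin(20/54) = 21.7385°
wrap1 = wrap2 = π + 2β = 223.4769°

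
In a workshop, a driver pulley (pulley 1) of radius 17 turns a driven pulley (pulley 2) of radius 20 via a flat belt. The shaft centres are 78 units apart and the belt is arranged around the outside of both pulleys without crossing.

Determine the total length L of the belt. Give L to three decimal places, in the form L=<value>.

open belt: β = asin((r2−r1)/C) = asin(3/78) = 2.2042°
wrap1 = π − 2β = 175.5915°
wrap2 = π + 2β = 184.4085°
tangent length = C·cosβ = 77.9423
L = r1·wrap1 + r2·wrap2 + 2·C·cosβ = 17·3.0647 + 20·3.2185 + 2·77.9423 = 272.3543

L=272.354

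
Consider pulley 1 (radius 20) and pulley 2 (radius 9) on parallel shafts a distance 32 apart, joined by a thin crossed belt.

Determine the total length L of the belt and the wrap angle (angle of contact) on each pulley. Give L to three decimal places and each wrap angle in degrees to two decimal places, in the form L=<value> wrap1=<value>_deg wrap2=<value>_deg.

L=183.953 wrap1=309.98_deg wrap2=309.98_deg

crossed belt: β = asin((r1+r2)/C) = asin(29/32) = 64.9922°
wrap1 = wrap2 = π + 2β = 309.9843°
tangent length = C·cosβ = 13.5277
L = (r1+r2)·wrap + 2·C·cosβ = 29·5.4102 + 2·13.5277 = 183.9527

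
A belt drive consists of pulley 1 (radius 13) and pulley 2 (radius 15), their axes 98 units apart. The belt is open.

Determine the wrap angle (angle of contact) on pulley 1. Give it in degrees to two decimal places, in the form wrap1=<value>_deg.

open belt: β = asin((r2−r1)/C) = asin(2/98) = 1.1694°
wrap1 = π − 2β = 177.6612°
wrap2 = π + 2β = 182.3388°

wrap1=177.66_deg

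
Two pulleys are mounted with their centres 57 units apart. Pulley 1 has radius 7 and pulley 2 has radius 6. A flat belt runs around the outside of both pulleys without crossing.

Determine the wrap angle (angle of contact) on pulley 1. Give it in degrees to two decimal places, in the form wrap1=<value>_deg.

wrap1=182.01_deg

open belt: β = asin((r2−r1)/C) = asin(-1/57) = -1.0052°
wrap1 = π − 2β = 182.0105°
wrap2 = π + 2β = 177.9895°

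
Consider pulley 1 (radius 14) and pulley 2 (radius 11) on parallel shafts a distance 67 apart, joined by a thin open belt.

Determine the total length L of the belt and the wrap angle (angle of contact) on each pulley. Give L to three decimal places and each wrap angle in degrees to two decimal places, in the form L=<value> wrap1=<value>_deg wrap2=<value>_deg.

L=212.674 wrap1=185.13_deg wrap2=174.87_deg

open belt: β = asin((r2−r1)/C) = asin(-3/67) = -2.5663°
wrap1 = π − 2β = 185.1327°
wrap2 = π + 2β = 174.8673°
tangent length = C·cosβ = 66.9328
L = r1·wrap1 + r2·wrap2 + 2·C·cosβ = 14·3.2312 + 11·3.0520 + 2·66.9328 = 212.6742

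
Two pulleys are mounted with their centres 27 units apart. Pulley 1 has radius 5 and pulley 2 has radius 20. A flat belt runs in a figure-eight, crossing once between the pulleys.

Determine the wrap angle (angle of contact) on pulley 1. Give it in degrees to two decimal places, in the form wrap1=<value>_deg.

wrap1=315.62_deg

crossed belt: β = asin((r1+r2)/C) = asin(25/27) = 67.8084°
wrap1 = wrap2 = π + 2β = 315.6168°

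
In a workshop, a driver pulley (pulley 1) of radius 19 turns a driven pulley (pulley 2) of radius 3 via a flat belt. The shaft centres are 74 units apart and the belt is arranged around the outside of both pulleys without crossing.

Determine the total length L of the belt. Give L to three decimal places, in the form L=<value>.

L=220.588

open belt: β = asin((r2−r1)/C) = asin(-16/74) = -12.4869°
wrap1 = π − 2β = 204.9738°
wrap2 = π + 2β = 155.0262°
tangent length = C·cosβ = 72.2496
L = r1·wrap1 + r2·wrap2 + 2·C·cosβ = 19·3.5775 + 3·2.7057 + 2·72.2496 = 220.5882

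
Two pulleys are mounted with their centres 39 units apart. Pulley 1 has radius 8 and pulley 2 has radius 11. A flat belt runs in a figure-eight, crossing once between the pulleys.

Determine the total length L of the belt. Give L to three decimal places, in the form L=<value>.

crossed belt: β = asin((r1+r2)/C) = asin(19/39) = 29.1554°
wrap1 = wrap2 = π + 2β = 238.3107°
tangent length = C·cosβ = 34.0588
L = (r1+r2)·wrap + 2·C·cosβ = 19·4.1593 + 2·34.0588 = 147.1444

L=147.144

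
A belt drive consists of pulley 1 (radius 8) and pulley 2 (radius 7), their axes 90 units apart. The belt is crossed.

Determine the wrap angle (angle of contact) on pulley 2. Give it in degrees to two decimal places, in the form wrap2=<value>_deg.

crossed belt: β = asin((r1+r2)/C) = asin(15/90) = 9.5941°
wrap1 = wrap2 = π + 2β = 199.1881°

wrap2=199.19_deg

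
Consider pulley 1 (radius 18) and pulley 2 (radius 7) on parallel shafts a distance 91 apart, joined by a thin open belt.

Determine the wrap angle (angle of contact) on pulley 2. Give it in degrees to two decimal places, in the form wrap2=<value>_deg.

open belt: β = asin((r2−r1)/C) = asin(-11/91) = -6.9428°
wrap1 = π − 2β = 193.8857°
wrap2 = π + 2β = 166.1143°

wrap2=166.11_deg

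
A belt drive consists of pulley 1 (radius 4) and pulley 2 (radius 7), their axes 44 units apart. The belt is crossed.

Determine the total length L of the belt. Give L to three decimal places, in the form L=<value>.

L=125.322

crossed belt: β = asin((r1+r2)/C) = asin(11/44) = 14.4775°
wrap1 = wrap2 = π + 2β = 208.9550°
tangent length = C·cosβ = 42.6028
L = (r1+r2)·wrap + 2·C·cosβ = 11·3.6470 + 2·42.6028 = 125.3221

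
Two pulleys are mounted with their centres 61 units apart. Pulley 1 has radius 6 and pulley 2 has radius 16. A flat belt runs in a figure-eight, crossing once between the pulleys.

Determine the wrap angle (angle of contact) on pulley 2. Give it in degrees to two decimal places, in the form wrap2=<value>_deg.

wrap2=222.28_deg

crossed belt: β = asin((r1+r2)/C) = asin(22/61) = 21.1405°
wrap1 = wrap2 = π + 2β = 222.2809°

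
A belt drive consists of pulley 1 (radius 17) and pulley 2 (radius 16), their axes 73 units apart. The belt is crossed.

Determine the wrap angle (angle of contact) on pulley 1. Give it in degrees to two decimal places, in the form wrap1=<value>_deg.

wrap1=233.75_deg

crossed belt: β = asin((r1+r2)/C) = asin(33/73) = 26.8756°
wrap1 = wrap2 = π + 2β = 233.7512°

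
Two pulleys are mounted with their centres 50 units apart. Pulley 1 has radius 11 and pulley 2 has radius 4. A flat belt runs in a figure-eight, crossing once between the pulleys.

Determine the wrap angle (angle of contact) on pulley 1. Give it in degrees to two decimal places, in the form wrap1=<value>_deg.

wrap1=214.92_deg

crossed belt: β = asin((r1+r2)/C) = asin(15/50) = 17.4576°
wrap1 = wrap2 = π + 2β = 214.9152°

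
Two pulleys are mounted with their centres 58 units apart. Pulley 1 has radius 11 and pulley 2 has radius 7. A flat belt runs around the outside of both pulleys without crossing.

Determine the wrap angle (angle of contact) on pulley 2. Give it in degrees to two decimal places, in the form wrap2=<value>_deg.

open belt: β = asin((r2−r1)/C) = asin(-4/58) = -3.9546°
wrap1 = π − 2β = 187.9091°
wrap2 = π + 2β = 172.0909°

wrap2=172.09_deg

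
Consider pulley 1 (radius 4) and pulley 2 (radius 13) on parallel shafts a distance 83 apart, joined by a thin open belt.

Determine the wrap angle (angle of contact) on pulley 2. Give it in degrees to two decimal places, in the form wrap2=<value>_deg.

wrap2=192.45_deg

open belt: β = asin((r2−r1)/C) = asin(9/83) = 6.2250°
wrap1 = π − 2β = 167.5499°
wrap2 = π + 2β = 192.4501°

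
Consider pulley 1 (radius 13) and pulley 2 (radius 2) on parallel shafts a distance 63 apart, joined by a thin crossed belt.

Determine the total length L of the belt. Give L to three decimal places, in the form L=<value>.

L=176.712

crossed belt: β = asin((r1+r2)/C) = asin(15/63) = 13.7741°
wrap1 = wrap2 = π + 2β = 207.5483°
tangent length = C·cosβ = 61.1882
L = (r1+r2)·wrap + 2·C·cosβ = 15·3.6224 + 2·61.1882 = 176.7125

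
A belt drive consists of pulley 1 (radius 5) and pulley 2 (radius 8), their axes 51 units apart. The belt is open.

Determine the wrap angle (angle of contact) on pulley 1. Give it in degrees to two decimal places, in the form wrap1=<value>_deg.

open belt: β = asin((r2−r1)/C) = asin(3/51) = 3.3723°
wrap1 = π − 2β = 173.2554°
wrap2 = π + 2β = 186.7446°

wrap1=173.26_deg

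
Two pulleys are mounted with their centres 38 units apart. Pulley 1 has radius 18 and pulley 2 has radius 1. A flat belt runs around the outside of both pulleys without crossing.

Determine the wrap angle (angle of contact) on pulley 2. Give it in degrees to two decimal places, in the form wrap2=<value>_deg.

wrap2=126.85_deg

open belt: β = asin((r2−r1)/C) = asin(-17/38) = -26.5750°
wrap1 = π − 2β = 233.1499°
wrap2 = π + 2β = 126.8501°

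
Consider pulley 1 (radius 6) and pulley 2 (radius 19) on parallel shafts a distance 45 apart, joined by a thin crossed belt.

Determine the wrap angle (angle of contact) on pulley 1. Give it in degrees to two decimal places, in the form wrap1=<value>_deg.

wrap1=247.50_deg

crossed belt: β = asin((r1+r2)/C) = asin(25/45) = 33.7490°
wrap1 = wrap2 = π + 2β = 247.4980°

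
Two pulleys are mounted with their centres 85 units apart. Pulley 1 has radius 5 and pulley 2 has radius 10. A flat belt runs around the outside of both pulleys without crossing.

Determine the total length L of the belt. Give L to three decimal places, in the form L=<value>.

L=217.418

open belt: β = asin((r2−r1)/C) = asin(5/85) = 3.3723°
wrap1 = π − 2β = 173.2554°
wrap2 = π + 2β = 186.7446°
tangent length = C·cosβ = 84.8528
L = r1·wrap1 + r2·wrap2 + 2·C·cosβ = 5·3.0239 + 10·3.2593 + 2·84.8528 = 217.4181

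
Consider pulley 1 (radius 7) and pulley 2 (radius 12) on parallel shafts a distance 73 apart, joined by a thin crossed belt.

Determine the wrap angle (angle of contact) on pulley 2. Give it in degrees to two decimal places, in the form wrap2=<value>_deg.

wrap2=210.17_deg

crossed belt: β = asin((r1+r2)/C) = asin(19/73) = 15.0863°
wrap1 = wrap2 = π + 2β = 210.1726°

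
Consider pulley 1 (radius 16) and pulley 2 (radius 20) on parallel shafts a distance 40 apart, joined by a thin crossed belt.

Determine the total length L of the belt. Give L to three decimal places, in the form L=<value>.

crossed belt: β = asin((r1+r2)/C) = asin(36/40) = 64.1581°
wrap1 = wrap2 = π + 2β = 308.3161°
tangent length = C·cosβ = 17.4356
L = (r1+r2)·wrap + 2·C·cosβ = 36·5.3811 + 2·17.4356 = 228.5919

L=228.592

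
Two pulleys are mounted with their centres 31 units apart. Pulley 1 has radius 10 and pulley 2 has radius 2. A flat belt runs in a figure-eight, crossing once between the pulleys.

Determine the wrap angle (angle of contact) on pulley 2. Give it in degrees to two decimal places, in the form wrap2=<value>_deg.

crossed belt: β = asin((r1+r2)/C) = asin(12/31) = 22.7740°
wrap1 = wrap2 = π + 2β = 225.5479°

wrap2=225.55_deg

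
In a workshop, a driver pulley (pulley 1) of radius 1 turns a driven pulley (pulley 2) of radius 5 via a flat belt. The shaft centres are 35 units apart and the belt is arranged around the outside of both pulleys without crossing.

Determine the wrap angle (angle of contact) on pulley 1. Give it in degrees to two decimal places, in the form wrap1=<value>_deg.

wrap1=166.88_deg

open belt: β = asin((r2−r1)/C) = asin(4/35) = 6.5624°
wrap1 = π − 2β = 166.8751°
wrap2 = π + 2β = 193.1249°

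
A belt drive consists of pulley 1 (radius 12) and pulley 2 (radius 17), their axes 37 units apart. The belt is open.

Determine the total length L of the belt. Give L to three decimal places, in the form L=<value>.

L=165.783

open belt: β = asin((r2−r1)/C) = asin(5/37) = 7.7664°
wrap1 = π − 2β = 164.4671°
wrap2 = π + 2β = 195.5329°
tangent length = C·cosβ = 36.6606
L = r1·wrap1 + r2·wrap2 + 2·C·cosβ = 12·2.8705 + 17·3.4127 + 2·36.6606 = 165.7829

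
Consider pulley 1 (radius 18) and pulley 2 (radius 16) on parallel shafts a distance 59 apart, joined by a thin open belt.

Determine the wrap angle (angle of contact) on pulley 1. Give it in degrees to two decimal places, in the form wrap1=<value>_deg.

wrap1=183.89_deg

open belt: β = asin((r2−r1)/C) = asin(-2/59) = -1.9426°
wrap1 = π − 2β = 183.8852°
wrap2 = π + 2β = 176.1148°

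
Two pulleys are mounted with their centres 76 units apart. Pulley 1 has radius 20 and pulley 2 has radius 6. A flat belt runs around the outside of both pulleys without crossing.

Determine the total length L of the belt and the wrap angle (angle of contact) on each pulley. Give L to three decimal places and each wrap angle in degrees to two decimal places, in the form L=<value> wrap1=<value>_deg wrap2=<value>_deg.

L=236.268 wrap1=201.23_deg wrap2=158.77_deg

open belt: β = asin((r2−r1)/C) = asin(-14/76) = -10.6151°
wrap1 = π − 2β = 201.2302°
wrap2 = π + 2β = 158.7698°
tangent length = C·cosβ = 74.6994
L = r1·wrap1 + r2·wrap2 + 2·C·cosβ = 20·3.5121 + 6·2.7711 + 2·74.6994 = 236.2677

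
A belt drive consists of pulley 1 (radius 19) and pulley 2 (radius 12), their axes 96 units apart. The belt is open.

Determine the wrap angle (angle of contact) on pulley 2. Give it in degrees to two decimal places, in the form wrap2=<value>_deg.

wrap2=171.64_deg

open belt: β = asin((r2−r1)/C) = asin(-7/96) = -4.1815°
wrap1 = π − 2β = 188.3631°
wrap2 = π + 2β = 171.6369°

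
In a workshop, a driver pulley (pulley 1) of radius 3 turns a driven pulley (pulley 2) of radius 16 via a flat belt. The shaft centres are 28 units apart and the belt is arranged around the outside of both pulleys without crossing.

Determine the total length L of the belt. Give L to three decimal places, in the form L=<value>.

open belt: β = asin((r2−r1)/C) = asin(13/28) = 27.6640°
wrap1 = π − 2β = 124.6720°
wrap2 = π + 2β = 235.3280°
tangent length = C·cosβ = 24.7992
L = r1·wrap1 + r2·wrap2 + 2·C·cosβ = 3·2.1759 + 16·4.1072 + 2·24.7992 = 121.8422

L=121.842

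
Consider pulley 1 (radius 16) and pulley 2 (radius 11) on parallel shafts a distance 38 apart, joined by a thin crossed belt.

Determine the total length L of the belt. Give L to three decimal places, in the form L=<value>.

L=180.975

crossed belt: β = asin((r1+r2)/C) = asin(27/38) = 45.2778°
wrap1 = wrap2 = π + 2β = 270.5555°
tangent length = C·cosβ = 26.7395
L = (r1+r2)·wrap + 2·C·cosβ = 27·4.7221 + 2·26.7395 = 180.9752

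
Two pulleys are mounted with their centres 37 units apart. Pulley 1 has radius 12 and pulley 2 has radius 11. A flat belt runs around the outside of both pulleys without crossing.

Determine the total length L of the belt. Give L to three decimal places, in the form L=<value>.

open belt: β = asin((r2−r1)/C) = asin(-1/37) = -1.5487°
wrap1 = π − 2β = 183.0974°
wrap2 = π + 2β = 176.9026°
tangent length = C·cosβ = 36.9865
L = r1·wrap1 + r2·wrap2 + 2·C·cosβ = 12·3.1957 + 11·3.0875 + 2·36.9865 = 146.2837

L=146.284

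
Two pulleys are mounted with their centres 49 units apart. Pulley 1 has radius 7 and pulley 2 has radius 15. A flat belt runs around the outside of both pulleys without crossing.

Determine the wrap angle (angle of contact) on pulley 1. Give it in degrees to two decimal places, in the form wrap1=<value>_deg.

open belt: β = asin((r2−r1)/C) = asin(8/49) = 9.3965°
wrap1 = π − 2β = 161.2070°
wrap2 = π + 2β = 198.7930°

wrap1=161.21_deg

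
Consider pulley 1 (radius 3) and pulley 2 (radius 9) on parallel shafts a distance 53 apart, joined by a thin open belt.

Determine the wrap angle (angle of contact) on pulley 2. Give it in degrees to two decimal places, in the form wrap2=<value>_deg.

open belt: β = asin((r2−r1)/C) = asin(6/53) = 6.5002°
wrap1 = π − 2β = 166.9995°
wrap2 = π + 2β = 193.0005°

wrap2=193.00_deg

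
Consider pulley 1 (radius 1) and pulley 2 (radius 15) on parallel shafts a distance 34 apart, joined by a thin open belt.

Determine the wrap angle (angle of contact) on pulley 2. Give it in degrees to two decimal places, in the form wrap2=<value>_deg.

open belt: β = asin((r2−r1)/C) = asin(14/34) = 24.3157°
wrap1 = π − 2β = 131.3685°
wrap2 = π + 2β = 228.6315°

wrap2=228.63_deg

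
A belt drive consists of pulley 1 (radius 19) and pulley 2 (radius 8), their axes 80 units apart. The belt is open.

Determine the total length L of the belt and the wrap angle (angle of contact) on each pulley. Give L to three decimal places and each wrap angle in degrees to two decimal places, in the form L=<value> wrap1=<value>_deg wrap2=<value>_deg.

L=246.338 wrap1=195.81_deg wrap2=164.19_deg

open belt: β = asin((r2−r1)/C) = asin(-11/80) = -7.9032°
wrap1 = π − 2β = 195.8064°
wrap2 = π + 2β = 164.1936°
tangent length = C·cosβ = 79.2401
L = r1·wrap1 + r2·wrap2 + 2·C·cosβ = 19·3.4175 + 8·2.8657 + 2·79.2401 = 246.3379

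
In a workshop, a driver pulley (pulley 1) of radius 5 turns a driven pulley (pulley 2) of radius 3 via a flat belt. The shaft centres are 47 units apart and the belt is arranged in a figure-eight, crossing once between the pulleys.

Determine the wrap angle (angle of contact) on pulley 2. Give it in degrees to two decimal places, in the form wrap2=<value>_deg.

crossed belt: β = asin((r1+r2)/C) = asin(8/47) = 9.8002°
wrap1 = wrap2 = π + 2β = 199.6004°

wrap2=199.60_deg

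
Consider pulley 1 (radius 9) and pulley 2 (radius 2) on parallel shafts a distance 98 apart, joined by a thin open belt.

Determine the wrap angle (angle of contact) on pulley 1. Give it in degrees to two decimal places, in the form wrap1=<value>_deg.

wrap1=188.19_deg

open belt: β = asin((r2−r1)/C) = asin(-7/98) = -4.0960°
wrap1 = π − 2β = 188.1921°
wrap2 = π + 2β = 171.8079°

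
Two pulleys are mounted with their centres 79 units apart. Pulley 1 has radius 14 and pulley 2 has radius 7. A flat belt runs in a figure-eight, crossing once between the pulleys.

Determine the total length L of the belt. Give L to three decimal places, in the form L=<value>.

crossed belt: β = asin((r1+r2)/C) = asin(21/79) = 15.4158°
wrap1 = wrap2 = π + 2β = 210.8317°
tangent length = C·cosβ = 76.1577
L = (r1+r2)·wrap + 2·C·cosβ = 21·3.6797 + 2·76.1577 = 229.5893

L=229.589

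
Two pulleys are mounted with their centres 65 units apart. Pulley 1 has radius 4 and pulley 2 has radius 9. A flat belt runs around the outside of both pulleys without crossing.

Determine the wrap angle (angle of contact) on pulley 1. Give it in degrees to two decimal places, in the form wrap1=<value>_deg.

open belt: β = asin((r2−r1)/C) = asin(5/65) = 4.4117°
wrap1 = π − 2β = 171.1765°
wrap2 = π + 2β = 188.8235°

wrap1=171.18_deg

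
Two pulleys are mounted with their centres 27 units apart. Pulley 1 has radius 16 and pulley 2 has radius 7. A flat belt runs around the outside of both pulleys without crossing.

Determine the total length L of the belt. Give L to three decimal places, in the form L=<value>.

open belt: β = asin((r2−r1)/C) = asin(-9/27) = -19.4712°
wrap1 = π − 2β = 218.9424°
wrap2 = π + 2β = 141.0576°
tangent length = C·cosβ = 25.4558
L = r1·wrap1 + r2·wrap2 + 2·C·cosβ = 16·3.8213 + 7·2.4619 + 2·25.4558 = 129.2854

L=129.285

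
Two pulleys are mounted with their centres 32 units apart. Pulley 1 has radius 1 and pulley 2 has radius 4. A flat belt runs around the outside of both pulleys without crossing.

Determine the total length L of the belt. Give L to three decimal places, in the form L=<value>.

L=79.989

open belt: β = asin((r2−r1)/C) = asin(3/32) = 5.3794°
wrap1 = π − 2β = 169.2412°
wrap2 = π + 2β = 190.7588°
tangent length = C·cosβ = 31.8591
L = r1·wrap1 + r2·wrap2 + 2·C·cosβ = 1·2.9538 + 4·3.3294 + 2·31.8591 = 79.9894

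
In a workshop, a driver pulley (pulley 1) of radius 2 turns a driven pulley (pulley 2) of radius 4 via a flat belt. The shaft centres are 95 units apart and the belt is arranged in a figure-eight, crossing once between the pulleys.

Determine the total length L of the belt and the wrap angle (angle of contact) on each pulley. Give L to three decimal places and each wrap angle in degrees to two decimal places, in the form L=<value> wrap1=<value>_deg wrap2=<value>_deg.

L=209.229 wrap1=187.24_deg wrap2=187.24_deg

crossed belt: β = asin((r1+r2)/C) = asin(6/95) = 3.6211°
wrap1 = wrap2 = π + 2β = 187.2422°
tangent length = C·cosβ = 94.8103
L = (r1+r2)·wrap + 2·C·cosβ = 6·3.2680 + 2·94.8103 = 209.2286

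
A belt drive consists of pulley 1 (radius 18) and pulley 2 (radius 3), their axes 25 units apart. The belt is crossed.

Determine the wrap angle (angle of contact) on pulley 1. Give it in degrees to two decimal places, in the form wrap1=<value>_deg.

crossed belt: β = asin((r1+r2)/C) = asin(21/25) = 57.1401°
wrap1 = wrap2 = π + 2β = 294.2802°

wrap1=294.28_deg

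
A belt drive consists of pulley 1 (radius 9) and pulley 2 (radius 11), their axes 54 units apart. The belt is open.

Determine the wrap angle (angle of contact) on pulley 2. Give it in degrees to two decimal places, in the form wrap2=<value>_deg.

wrap2=184.25_deg

open belt: β = asin((r2−r1)/C) = asin(2/54) = 2.1226°
wrap1 = π − 2β = 175.7549°
wrap2 = π + 2β = 184.2451°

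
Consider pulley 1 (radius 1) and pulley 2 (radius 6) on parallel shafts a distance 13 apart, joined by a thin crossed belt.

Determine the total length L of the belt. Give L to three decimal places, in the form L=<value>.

crossed belt: β = asin((r1+r2)/C) = asin(7/13) = 32.5790°
wrap1 = wrap2 = π + 2β = 245.1579°
tangent length = C·cosβ = 10.9545
L = (r1+r2)·wrap + 2·C·cosβ = 7·4.2788 + 2·10.9545 = 51.8606

L=51.861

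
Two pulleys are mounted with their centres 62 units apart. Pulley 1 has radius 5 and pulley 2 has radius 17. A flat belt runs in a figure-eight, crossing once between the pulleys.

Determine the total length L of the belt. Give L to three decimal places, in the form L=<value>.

L=201.007

crossed belt: β = asin((r1+r2)/C) = asin(22/62) = 20.7836°
wrap1 = wrap2 = π + 2β = 221.5671°
tangent length = C·cosβ = 57.9655
L = (r1+r2)·wrap + 2·C·cosβ = 22·3.8671 + 2·57.9655 = 201.0067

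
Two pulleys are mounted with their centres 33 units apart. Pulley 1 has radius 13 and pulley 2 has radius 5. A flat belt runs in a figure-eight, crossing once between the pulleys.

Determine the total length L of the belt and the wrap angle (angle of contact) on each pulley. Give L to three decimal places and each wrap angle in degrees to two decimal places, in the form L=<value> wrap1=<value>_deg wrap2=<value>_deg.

crossed belt: β = asin((r1+r2)/C) = asin(18/33) = 33.0557°
wrap1 = wrap2 = π + 2β = 246.1115°
tangent length = C·cosβ = 27.6586
L = (r1+r2)·wrap + 2·C·cosβ = 18·4.2955 + 2·27.6586 = 132.6355

L=132.635 wrap1=246.11_deg wrap2=246.11_deg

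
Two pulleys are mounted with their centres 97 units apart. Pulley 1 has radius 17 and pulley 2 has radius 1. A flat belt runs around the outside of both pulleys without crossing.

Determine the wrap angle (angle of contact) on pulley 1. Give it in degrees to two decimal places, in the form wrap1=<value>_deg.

wrap1=198.99_deg

open belt: β = asin((r2−r1)/C) = asin(-16/97) = -9.4942°
wrap1 = π − 2β = 198.9885°
wrap2 = π + 2β = 161.0115°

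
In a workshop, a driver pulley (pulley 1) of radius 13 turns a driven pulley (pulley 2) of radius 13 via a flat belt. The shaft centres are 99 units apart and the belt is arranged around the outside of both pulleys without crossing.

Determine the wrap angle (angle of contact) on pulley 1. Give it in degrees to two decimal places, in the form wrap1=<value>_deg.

open belt: β = asin((r2−r1)/C) = asin(0/99) = 0.0000°
wrap1 = π − 2β = 180.0000°
wrap2 = π + 2β = 180.0000°

wrap1=180.00_deg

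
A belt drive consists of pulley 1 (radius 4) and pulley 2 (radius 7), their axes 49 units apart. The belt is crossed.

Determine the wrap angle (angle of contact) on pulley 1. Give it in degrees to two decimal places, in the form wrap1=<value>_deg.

wrap1=205.95_deg

crossed belt: β = asin((r1+r2)/C) = asin(11/49) = 12.9729°
wrap1 = wrap2 = π + 2β = 205.9458°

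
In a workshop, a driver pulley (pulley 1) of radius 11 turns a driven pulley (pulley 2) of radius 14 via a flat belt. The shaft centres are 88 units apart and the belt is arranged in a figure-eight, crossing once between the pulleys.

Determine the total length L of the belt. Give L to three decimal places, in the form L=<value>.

crossed belt: β = asin((r1+r2)/C) = asin(25/88) = 16.5045°
wrap1 = wrap2 = π + 2β = 213.0090°
tangent length = C·cosβ = 84.3742
L = (r1+r2)·wrap + 2·C·cosβ = 25·3.7177 + 2·84.3742 = 261.6911

L=261.691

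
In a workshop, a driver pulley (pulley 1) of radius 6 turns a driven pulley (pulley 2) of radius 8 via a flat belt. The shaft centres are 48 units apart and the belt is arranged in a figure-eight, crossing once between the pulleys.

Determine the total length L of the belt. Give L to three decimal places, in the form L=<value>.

crossed belt: β = asin((r1+r2)/C) = asin(14/48) = 16.9578°
wrap1 = wrap2 = π + 2β = 213.9155°
tangent length = C·cosβ = 45.9130
L = (r1+r2)·wrap + 2·C·cosβ = 14·3.7335 + 2·45.9130 = 144.0953

L=144.095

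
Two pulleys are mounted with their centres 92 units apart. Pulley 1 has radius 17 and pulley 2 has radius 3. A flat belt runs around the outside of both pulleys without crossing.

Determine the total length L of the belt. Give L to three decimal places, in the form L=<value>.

L=248.966

open belt: β = asin((r2−r1)/C) = asin(-14/92) = -8.7529°
wrap1 = π − 2β = 197.5059°
wrap2 = π + 2β = 162.4941°
tangent length = C·cosβ = 90.9285
L = r1·wrap1 + r2·wrap2 + 2·C·cosβ = 17·3.4471 + 3·2.8361 + 2·90.9285 = 248.9664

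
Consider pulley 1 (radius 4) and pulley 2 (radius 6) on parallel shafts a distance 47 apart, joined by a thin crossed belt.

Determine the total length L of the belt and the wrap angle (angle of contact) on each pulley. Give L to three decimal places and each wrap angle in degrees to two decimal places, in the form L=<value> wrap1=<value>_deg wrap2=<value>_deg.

crossed belt: β = asin((r1+r2)/C) = asin(10/47) = 12.2845°
wrap1 = wrap2 = π + 2β = 204.5690°
tangent length = C·cosβ = 45.9239
L = (r1+r2)·wrap + 2·C·cosβ = 10·3.5704 + 2·45.9239 = 127.5517

L=127.552 wrap1=204.57_deg wrap2=204.57_deg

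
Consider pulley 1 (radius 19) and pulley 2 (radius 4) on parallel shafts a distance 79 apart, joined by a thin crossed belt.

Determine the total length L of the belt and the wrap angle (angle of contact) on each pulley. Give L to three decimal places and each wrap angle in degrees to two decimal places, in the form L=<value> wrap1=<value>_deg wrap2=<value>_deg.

crossed belt: β = asin((r1+r2)/C) = asin(23/79) = 16.9262°
wrap1 = wrap2 = π + 2β = 213.8523°
tangent length = C·cosβ = 75.5778
L = (r1+r2)·wrap + 2·C·cosβ = 23·3.7324 + 2·75.5778 = 237.0014

L=237.001 wrap1=213.85_deg wrap2=213.85_deg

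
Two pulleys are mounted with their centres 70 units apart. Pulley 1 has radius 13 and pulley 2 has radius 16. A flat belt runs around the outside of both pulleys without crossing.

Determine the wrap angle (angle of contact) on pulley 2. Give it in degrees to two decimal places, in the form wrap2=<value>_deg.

wrap2=184.91_deg

open belt: β = asin((r2−r1)/C) = asin(3/70) = 2.4563°
wrap1 = π − 2β = 175.0874°
wrap2 = π + 2β = 184.9126°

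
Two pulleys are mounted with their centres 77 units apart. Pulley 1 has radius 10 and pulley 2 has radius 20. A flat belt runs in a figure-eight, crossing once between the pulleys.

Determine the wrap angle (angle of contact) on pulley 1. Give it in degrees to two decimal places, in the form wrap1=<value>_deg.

crossed belt: β = asin((r1+r2)/C) = asin(30/77) = 22.9303°
wrap1 = wrap2 = π + 2β = 225.8605°

wrap1=225.86_deg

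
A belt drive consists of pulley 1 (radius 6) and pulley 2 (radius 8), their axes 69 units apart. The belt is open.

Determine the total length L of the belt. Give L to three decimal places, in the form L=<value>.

open belt: β = asin((r2−r1)/C) = asin(2/69) = 1.6610°
wrap1 = π − 2β = 176.6780°
wrap2 = π + 2β = 183.3220°
tangent length = C·cosβ = 68.9710
L = r1·wrap1 + r2·wrap2 + 2·C·cosβ = 6·3.0836 + 8·3.1996 + 2·68.9710 = 182.0403

L=182.040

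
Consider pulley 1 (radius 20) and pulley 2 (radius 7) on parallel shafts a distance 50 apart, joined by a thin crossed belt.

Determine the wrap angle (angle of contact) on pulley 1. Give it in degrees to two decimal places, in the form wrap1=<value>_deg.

wrap1=245.37_deg

crossed belt: β = asin((r1+r2)/C) = asin(27/50) = 32.6836°
wrap1 = wrap2 = π + 2β = 245.3673°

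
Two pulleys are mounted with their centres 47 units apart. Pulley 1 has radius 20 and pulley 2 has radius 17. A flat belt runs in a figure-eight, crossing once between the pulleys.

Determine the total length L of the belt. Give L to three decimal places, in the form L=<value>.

L=241.271

crossed belt: β = asin((r1+r2)/C) = asin(37/47) = 51.9278°
wrap1 = wrap2 = π + 2β = 283.8555°
tangent length = C·cosβ = 28.9828
L = (r1+r2)·wrap + 2·C·cosβ = 37·4.9542 + 2·28.9828 = 241.2714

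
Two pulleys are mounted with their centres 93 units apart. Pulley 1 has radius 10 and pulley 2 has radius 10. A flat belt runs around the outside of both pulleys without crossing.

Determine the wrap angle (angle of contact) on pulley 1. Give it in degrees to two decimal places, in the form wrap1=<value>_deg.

wrap1=180.00_deg

open belt: β = asin((r2−r1)/C) = asin(0/93) = 0.0000°
wrap1 = π − 2β = 180.0000°
wrap2 = π + 2β = 180.0000°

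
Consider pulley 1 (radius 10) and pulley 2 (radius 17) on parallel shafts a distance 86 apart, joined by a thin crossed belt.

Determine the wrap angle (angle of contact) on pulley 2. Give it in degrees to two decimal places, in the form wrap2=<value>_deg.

crossed belt: β = asin((r1+r2)/C) = asin(27/86) = 18.2976°
wrap1 = wrap2 = π + 2β = 216.5953°

wrap2=216.60_deg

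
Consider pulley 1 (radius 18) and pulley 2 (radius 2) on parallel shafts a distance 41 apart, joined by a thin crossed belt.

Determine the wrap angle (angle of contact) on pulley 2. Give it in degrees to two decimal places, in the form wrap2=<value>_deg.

wrap2=238.39_deg

crossed belt: β = asin((r1+r2)/C) = asin(20/41) = 29.1964°
wrap1 = wrap2 = π + 2β = 238.3928°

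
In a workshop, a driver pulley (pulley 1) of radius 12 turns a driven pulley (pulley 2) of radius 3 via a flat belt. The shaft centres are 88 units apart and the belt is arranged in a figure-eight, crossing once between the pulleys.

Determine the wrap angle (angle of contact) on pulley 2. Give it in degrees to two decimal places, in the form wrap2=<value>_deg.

crossed belt: β = asin((r1+r2)/C) = asin(15/88) = 9.8142°
wrap1 = wrap2 = π + 2β = 199.6285°

wrap2=199.63_deg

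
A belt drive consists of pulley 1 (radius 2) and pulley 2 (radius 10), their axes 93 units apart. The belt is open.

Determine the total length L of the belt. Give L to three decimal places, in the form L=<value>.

L=224.388

open belt: β = asin((r2−r1)/C) = asin(8/93) = 4.9348°
wrap1 = π − 2β = 170.1305°
wrap2 = π + 2β = 189.8695°
tangent length = C·cosβ = 92.6553
L = r1·wrap1 + r2·wrap2 + 2·C·cosβ = 2·2.9693 + 10·3.3138 + 2·92.6553 = 224.3877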